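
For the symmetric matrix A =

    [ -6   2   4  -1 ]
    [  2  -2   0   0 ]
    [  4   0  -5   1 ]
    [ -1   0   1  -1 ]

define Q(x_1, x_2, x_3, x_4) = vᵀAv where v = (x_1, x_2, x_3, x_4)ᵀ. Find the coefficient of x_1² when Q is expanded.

-6

The coefficient of x_1² is the diagonal entry A[1,1] = -6.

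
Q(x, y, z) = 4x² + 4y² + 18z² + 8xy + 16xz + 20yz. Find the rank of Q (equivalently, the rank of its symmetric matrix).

3

The symmetric matrix is A = [[4, 4, 8], [4, 4, 10], [8, 10, 18]].
Row reduction of A gives 3 nonzero rows, so rank A = 3.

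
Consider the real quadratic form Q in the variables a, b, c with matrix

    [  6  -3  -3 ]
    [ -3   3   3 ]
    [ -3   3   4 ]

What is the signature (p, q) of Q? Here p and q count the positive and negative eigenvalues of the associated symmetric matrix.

(3, 0)

Applying the same elementary operations to the rows and columns of A produces a congruent diagonal matrix with entries 6, 3/2, 1.
That gives 3 positive pivots.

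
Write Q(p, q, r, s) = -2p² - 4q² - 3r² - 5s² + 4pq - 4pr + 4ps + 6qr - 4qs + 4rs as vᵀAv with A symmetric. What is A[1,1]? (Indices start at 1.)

The coefficient of p² in Q is -2, and that is exactly A[1,1].

-2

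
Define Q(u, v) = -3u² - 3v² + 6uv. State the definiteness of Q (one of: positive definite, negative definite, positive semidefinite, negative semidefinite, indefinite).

The symmetric matrix of Q is [[-3, 3], [3, -3]].
For the 2×2 matrix [[-3, 3], [3, -3]]: det = -3·-3 − (3)² = 0, trace = -6.
det = 0 so one eigenvalue is zero; the form is semidefinite with the sign of the trace.

negative semidefinite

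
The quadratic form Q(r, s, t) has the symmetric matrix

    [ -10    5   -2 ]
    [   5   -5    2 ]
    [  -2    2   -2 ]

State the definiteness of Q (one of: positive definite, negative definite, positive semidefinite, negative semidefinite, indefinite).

Symmetric row and column elimination reduces A to a congruent diagonal form with pivots -10, -5/2, -6/5.
Counting signs: 3 negative.
Hence Q is negative definite.

negative definite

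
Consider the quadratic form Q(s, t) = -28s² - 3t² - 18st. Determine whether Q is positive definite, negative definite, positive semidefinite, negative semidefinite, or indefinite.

The symmetric matrix of Q is A = [[-28, -9], [-9, -3]].
Leading principal minors: Δ_1 = -28, Δ_2 = 3.
The signs alternate starting with Δ_1 < 0, so by Sylvester's criterion Q is negative definite.

negative definite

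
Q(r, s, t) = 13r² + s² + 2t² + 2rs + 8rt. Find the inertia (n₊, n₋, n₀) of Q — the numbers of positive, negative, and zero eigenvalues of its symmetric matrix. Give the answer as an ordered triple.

(3, 0, 0)

Write A = [[13, 1, 4], [1, 1, 0], [4, 0, 2]].
Applying the same elementary operations to the rows and columns of A produces a congruent diagonal matrix with entries 13, 12/13, 2/3.
Counting signs: 3 positive.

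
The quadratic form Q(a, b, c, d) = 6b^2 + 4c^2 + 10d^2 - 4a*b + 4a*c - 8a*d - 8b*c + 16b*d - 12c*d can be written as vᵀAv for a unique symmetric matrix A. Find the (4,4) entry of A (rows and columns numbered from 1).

10

The coefficient of d^2 in Q is 10, and that is exactly A[4,4].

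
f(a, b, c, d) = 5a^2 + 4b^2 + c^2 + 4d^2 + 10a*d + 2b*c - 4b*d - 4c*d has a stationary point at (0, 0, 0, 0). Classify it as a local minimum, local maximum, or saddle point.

The Hessian at the origin is H = [[10, 0, 0, 10], [0, 8, 2, -4], [0, 2, 2, -4], [10, -4, -4, 8]].
An LDLᵀ factorisation of H has diagonal entries 10, 8, 3/2, -10.
Counting signs: 3 positive, 1 negative.
H is indefinite, so the origin is a saddle point.

saddle point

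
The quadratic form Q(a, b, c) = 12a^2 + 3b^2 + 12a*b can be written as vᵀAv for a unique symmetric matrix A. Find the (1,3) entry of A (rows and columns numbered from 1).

The coefficient of a·c in Q is 0. For a symmetric A this equals A[1,3] + A[3,1] = 2·A[1,3].
So A[1,3] = 0/2 = 0.

0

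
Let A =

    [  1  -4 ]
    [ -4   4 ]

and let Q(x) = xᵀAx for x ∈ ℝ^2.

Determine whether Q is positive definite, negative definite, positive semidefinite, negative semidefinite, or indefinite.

indefinite

For the 2×2 matrix [[1, -4], [-4, 4]]: det = 1·4 − (-4)² = -12, trace = 5.
det < 0 so the eigenvalues have opposite signs; the form is indefinite.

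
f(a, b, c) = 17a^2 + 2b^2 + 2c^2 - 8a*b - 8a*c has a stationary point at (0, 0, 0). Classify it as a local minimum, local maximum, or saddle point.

The Hessian at the origin is H = [[34, -8, -8], [-8, 4, 0], [-8, 0, 4]].
Congruent diagonalization of H (simultaneous row and column reduction) yields pivots 34, 36/17, 4/9.
So there are 3 positive pivots.
H is positive definite, so the origin is a strict local minimum.

local minimum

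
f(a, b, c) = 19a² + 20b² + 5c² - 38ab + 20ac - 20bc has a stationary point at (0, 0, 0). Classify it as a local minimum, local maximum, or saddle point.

The Hessian at the origin is H = [[38, -38, 20], [-38, 40, -20], [20, -20, 10]].
Applying the same elementary operations to the rows and columns of H produces a congruent diagonal matrix with entries 38, 2, -10/19.
That gives 2 positive, 1 negative pivots.
H is indefinite, so the origin is a saddle point.

saddle point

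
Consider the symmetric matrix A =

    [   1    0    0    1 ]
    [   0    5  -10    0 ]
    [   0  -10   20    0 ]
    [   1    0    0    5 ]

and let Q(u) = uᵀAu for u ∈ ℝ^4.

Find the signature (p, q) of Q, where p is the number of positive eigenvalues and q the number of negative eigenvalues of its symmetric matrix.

(3, 0)

Congruent diagonalization of A (simultaneous row and column reduction) yields pivots 1, 5, 0, 4.
So there are 3 positive, 1 zero pivots.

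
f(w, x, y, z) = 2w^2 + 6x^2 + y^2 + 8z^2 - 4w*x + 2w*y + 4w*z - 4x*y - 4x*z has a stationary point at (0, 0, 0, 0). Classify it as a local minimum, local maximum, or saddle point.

The Hessian at the origin is H = [[4, -4, 2, 4], [-4, 12, -4, -4], [2, -4, 2, 0], [4, -4, 0, 16]].
Congruent diagonalization of H (simultaneous row and column reduction) yields pivots 4, 8, 1/2, 4.
Counting signs: 4 positive.
H is positive definite, so the origin is a strict local minimum.

local minimum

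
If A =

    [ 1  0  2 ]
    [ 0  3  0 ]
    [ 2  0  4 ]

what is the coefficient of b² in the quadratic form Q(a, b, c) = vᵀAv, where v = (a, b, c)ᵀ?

The coefficient of b² is the diagonal entry A[2,2] = 3.

3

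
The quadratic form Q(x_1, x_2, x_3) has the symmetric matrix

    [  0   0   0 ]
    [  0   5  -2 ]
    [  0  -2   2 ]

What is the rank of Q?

2

Congruent diagonalization of A (simultaneous row and column reduction) yields pivots 0, 5, 6/5.
That gives 2 positive, 1 zero pivots.
The rank is the number of nonzero pivots: 2.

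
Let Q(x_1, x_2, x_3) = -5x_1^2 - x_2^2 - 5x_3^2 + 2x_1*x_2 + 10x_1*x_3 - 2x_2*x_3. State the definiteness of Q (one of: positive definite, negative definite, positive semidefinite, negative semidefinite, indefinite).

negative semidefinite

The associated matrix is A = [[-5, 1, 5], [1, -1, -1], [5, -1, -5]].
Row-reducing A symmetrically gives the diagonal entries -5, -4/5, 0.
Counting signs: 2 negative, 1 zero.
Hence Q is negative semidefinite.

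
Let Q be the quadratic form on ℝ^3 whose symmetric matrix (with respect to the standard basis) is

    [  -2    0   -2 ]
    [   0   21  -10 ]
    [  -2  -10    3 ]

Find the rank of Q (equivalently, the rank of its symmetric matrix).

Congruent diagonalization of A (simultaneous row and column reduction) yields pivots -2, 21, 5/21.
So there are 2 positive, 1 negative pivots.
The rank is the number of nonzero pivots: 3.

3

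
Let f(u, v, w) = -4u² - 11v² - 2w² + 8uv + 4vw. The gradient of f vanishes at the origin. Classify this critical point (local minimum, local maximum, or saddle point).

local maximum

The Hessian at the origin is H = [[-8, 8, 0], [8, -22, 4], [0, 4, -4]].
Symmetric row and column elimination reduces H to a congruent diagonal form with pivots -8, -14, -20/7.
So there are 3 negative pivots.
H is negative definite, so the origin is a strict local maximum.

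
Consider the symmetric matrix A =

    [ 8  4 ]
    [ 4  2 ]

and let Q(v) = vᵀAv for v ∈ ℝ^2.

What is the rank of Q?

Applying the same elementary operations to the rows and columns of A produces a congruent diagonal matrix with entries 8, 0.
Counting signs: 1 positive, 1 zero.
The rank is the number of nonzero pivots: 1.

1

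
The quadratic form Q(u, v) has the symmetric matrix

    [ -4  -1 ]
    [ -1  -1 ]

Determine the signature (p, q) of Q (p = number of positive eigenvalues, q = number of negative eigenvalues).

Congruent diagonalization of A (simultaneous row and column reduction) yields pivots -4, -3/4.
That gives 2 negative pivots.

(0, 2)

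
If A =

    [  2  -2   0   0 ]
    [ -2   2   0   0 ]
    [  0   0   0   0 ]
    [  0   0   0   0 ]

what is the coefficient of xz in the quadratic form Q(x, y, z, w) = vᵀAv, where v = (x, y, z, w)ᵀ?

The coefficient of xz is A[1,3] + A[3,1] = 2·0 = 0.

0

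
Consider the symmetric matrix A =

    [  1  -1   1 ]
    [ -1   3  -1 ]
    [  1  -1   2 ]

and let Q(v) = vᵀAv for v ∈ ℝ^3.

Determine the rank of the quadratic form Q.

3

Applying the same elementary operations to the rows and columns of A produces a congruent diagonal matrix with entries 1, 2, 1.
So there are 3 positive pivots.
The rank is the number of nonzero pivots: 3.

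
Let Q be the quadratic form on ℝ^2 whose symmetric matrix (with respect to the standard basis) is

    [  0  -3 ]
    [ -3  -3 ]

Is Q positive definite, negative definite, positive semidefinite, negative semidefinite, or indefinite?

For the 2×2 matrix [[0, -3], [-3, -3]]: det = 0·-3 − (-3)² = -9, trace = -3.
det < 0 so the eigenvalues have opposite signs; the form is indefinite.

indefinite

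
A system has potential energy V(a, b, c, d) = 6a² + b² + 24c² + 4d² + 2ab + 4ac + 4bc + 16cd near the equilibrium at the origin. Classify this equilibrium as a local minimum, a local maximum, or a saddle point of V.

local minimum

The Hessian at the origin is H = [[12, 2, 4, 0], [2, 2, 4, 0], [4, 4, 48, 16], [0, 0, 16, 8]].
Applying the same elementary operations to the rows and columns of H produces a congruent diagonal matrix with entries 12, 5/3, 40, 8/5.
Counting signs: 4 positive.
H is positive definite, so the origin is a strict local minimum.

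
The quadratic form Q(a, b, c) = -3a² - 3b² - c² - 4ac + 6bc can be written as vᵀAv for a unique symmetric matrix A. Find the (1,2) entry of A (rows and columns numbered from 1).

0

The coefficient of a·b in Q is 0. For a symmetric A this equals A[1,2] + A[2,1] = 2·A[1,2].
So A[1,2] = 0/2 = 0.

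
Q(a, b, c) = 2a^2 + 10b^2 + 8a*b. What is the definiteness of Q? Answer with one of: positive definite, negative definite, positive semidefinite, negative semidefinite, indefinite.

The symmetric matrix is A = [[2, 4, 0], [4, 10, 0], [0, 0, 0]].
Row-reducing A symmetrically gives the diagonal entries 2, 2, 0.
Counting signs: 2 positive, 1 zero.
Hence Q is positive semidefinite.

positive semidefinite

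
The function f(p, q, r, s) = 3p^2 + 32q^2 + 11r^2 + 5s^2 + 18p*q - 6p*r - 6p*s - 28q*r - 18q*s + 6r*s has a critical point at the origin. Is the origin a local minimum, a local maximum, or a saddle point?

local minimum

The Hessian at the origin is H = [[6, 18, -6, -6], [18, 64, -28, -18], [-6, -28, 22, 6], [-6, -18, 6, 10]].
Congruent diagonalization of H (simultaneous row and column reduction) yields pivots 6, 10, 6, 4.
That gives 4 positive pivots.
H is positive definite, so the origin is a strict local minimum.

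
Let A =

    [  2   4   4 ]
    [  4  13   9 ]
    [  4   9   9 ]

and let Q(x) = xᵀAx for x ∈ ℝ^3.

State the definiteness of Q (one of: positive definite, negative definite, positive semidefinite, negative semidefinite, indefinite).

positive definite

Applying the same elementary operations to the rows and columns of A produces a congruent diagonal matrix with entries 2, 5, 4/5.
Counting signs: 3 positive.
Hence Q is positive definite.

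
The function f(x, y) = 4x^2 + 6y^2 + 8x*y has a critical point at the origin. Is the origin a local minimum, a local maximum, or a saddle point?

The Hessian at the origin is H = [[8, 8], [8, 12]].
det H = 8·12 − (8)² = 32 > 0 and H[1,1] = 8 > 0, so H is positive definite.
Therefore the origin is a local minimum.

local minimum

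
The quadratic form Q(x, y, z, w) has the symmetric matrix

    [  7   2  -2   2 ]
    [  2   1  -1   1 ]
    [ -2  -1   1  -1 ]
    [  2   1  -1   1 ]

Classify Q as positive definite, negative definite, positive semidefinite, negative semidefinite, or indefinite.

positive semidefinite

Row-reducing A symmetrically gives the diagonal entries 7, 3/7, 0, 0.
So there are 2 positive, 2 zero pivots.
Hence Q is positive semidefinite.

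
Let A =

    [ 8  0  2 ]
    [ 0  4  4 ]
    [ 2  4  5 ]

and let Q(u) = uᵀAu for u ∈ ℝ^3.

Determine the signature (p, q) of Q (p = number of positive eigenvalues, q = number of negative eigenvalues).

(3, 0)

Applying the same elementary operations to the rows and columns of A produces a congruent diagonal matrix with entries 8, 4, 1/2.
So there are 3 positive pivots.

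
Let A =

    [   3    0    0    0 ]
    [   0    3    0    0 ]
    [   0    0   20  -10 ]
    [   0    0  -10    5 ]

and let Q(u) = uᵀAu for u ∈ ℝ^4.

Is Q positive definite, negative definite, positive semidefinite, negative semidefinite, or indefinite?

positive semidefinite

Applying the same elementary operations to the rows and columns of A produces a congruent diagonal matrix with entries 3, 3, 20, 0.
So there are 3 positive, 1 zero pivots.
Hence Q is positive semidefinite.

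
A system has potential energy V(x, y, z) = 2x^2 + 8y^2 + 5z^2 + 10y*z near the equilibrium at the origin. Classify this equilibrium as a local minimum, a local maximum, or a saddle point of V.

The Hessian at the origin is H = [[4, 0, 0], [0, 16, 10], [0, 10, 10]].
Symmetric row and column elimination reduces H to a congruent diagonal form with pivots 4, 16, 15/4.
Counting signs: 3 positive.
H is positive definite, so the origin is a strict local minimum.

local minimum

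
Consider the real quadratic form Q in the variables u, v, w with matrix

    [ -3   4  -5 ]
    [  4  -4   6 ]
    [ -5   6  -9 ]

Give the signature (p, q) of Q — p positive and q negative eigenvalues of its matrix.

An LDLᵀ factorisation of A has diagonal entries -3, 4/3, -1.
Counting signs: 1 positive, 2 negative.

(1, 2)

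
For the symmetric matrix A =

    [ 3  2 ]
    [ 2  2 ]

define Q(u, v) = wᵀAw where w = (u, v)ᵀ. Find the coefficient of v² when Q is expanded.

The coefficient of v² is the diagonal entry A[2,2] = 2.

2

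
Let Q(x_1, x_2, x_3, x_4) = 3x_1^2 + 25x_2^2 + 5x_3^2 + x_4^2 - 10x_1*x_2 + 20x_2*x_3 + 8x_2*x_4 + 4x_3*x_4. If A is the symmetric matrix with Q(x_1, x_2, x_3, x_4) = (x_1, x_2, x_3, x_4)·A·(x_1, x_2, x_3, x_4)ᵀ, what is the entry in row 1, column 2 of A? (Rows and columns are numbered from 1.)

-5

The coefficient of x_1·x_2 in Q is -10. For a symmetric A this equals A[1,2] + A[2,1] = 2·A[1,2].
So A[1,2] = -10/2 = -5.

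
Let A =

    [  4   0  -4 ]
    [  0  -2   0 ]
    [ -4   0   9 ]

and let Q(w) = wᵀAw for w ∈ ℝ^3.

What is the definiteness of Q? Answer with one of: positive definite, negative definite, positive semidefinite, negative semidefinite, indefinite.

Symmetric row and column elimination reduces A to a congruent diagonal form with pivots 4, -2, 5.
So there are 2 positive, 1 negative pivots.
Hence Q is indefinite.

indefinite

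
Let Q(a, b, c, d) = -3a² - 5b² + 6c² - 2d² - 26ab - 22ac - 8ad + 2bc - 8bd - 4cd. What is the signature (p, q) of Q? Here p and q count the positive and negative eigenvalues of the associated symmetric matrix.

(2, 2)

Write A = [[-3, -13, -11, -4], [-13, -5, 1, -4], [-11, 1, 6, -2], [-4, -4, -2, -2]].
An LDLᵀ factorisation of A has diagonal entries -3, 154/3, 15/77, -2/15.
Counting signs: 2 positive, 2 negative.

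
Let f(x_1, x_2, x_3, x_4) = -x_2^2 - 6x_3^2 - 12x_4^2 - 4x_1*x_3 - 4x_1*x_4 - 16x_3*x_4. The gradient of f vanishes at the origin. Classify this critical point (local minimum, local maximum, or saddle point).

The Hessian at the origin is H = [[0, 0, -4, -4], [0, -2, 0, 0], [-4, 0, -12, -16], [-4, 0, -16, -24]].
H is indefinite, so the origin is a saddle point.

saddle point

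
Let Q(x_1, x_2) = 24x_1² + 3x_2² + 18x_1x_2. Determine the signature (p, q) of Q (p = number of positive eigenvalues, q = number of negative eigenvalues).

The associated matrix is A = [[24, 9], [9, 3]].
An LDLᵀ factorisation of A has diagonal entries 24, -3/8.
So there are 1 positive, 1 negative pivots.

(1, 1)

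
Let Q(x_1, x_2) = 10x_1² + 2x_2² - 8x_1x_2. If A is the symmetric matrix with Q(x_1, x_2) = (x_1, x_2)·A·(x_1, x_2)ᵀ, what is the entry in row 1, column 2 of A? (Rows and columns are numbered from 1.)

-4

The coefficient of x_1·x_2 in Q is -8. For a symmetric A this equals A[1,2] + A[2,1] = 2·A[1,2].
So A[1,2] = -8/2 = -4.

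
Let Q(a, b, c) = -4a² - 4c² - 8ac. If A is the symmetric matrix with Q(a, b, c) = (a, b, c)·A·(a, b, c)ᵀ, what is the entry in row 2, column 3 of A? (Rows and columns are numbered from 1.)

The coefficient of b·c in Q is 0. For a symmetric A this equals A[2,3] + A[3,2] = 2·A[2,3].
So A[2,3] = 0/2 = 0.

0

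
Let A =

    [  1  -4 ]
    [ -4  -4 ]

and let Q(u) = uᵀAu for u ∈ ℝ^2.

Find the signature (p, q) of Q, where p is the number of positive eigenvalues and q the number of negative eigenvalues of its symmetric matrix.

(1, 1)

An LDLᵀ factorisation of A has diagonal entries 1, -20.
That gives 1 positive, 1 negative pivots.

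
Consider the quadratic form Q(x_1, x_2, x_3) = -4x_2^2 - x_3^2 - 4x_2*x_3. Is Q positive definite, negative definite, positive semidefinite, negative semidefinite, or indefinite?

Write A = [[0, 0, 0], [0, -4, -2], [0, -2, -1]].
Congruent diagonalization of A (simultaneous row and column reduction) yields pivots 0, -4, 0.
Counting signs: 1 negative, 2 zero.
Hence Q is negative semidefinite.

negative semidefinite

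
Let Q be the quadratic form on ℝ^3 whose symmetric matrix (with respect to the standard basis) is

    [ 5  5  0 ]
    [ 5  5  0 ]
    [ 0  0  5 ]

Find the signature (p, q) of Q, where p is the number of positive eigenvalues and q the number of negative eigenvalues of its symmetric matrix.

(2, 0)

Applying the same elementary operations to the rows and columns of A produces a congruent diagonal matrix with entries 5, 0, 5.
So there are 2 positive, 1 zero pivots.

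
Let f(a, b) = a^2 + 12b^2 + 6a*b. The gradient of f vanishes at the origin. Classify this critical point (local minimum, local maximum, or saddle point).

The Hessian at the origin is H = [[2, 6], [6, 24]].
det H = 2·24 − (6)² = 12 > 0 and H[1,1] = 2 > 0, so H is positive definite.
Therefore the origin is a local minimum.

local minimum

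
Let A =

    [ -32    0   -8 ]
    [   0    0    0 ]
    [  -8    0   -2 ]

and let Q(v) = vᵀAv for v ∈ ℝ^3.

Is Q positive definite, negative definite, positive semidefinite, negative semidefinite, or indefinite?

Applying the same elementary operations to the rows and columns of A produces a congruent diagonal matrix with entries -32, 0, 0.
Counting signs: 1 negative, 2 zero.
Hence Q is negative semidefinite.

negative semidefinite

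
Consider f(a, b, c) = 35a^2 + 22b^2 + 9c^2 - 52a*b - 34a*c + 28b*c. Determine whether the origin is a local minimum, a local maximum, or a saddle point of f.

The Hessian at the origin is H = [[70, -52, -34], [-52, 44, 28], [-34, 28, 18]].
Symmetric row and column elimination reduces H to a congruent diagonal form with pivots 70, 188/35, 4/47.
That gives 3 positive pivots.
H is positive definite, so the origin is a strict local minimum.

local minimum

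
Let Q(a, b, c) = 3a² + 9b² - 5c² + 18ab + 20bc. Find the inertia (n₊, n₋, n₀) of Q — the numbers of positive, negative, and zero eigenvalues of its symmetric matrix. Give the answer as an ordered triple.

(2, 1, 0)

The associated matrix is A = [[3, 9, 0], [9, 9, 10], [0, 10, -5]].
Symmetric row and column elimination reduces A to a congruent diagonal form with pivots 3, -18, 5/9.
So there are 2 positive, 1 negative pivots.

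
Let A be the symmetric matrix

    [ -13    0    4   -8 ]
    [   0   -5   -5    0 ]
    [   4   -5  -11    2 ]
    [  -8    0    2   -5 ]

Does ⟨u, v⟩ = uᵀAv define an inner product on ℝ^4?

no

Row-reducing A symmetrically gives the diagonal entries -13, -5, -62/13, -1/31.
Counting signs: 4 negative.
Hence Q is negative definite.
⟨·,·⟩ is an inner product exactly when A is positive definite.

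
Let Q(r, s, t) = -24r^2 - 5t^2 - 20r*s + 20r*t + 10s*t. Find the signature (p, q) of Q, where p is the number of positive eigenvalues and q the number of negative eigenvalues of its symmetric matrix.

(1, 2)

The symmetric matrix is A = [[-24, -10, 10], [-10, 0, 5], [10, 5, -5]].
Congruent diagonalization of A (simultaneous row and column reduction) yields pivots -24, 25/6, -1.
Counting signs: 1 positive, 2 negative.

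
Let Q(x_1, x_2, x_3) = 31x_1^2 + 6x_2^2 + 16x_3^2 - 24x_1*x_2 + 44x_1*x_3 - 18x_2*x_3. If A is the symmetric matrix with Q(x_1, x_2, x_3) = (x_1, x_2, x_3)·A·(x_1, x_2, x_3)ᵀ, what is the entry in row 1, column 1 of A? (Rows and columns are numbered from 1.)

The coefficient of x_1^2 in Q is 31, and that is exactly A[1,1].

31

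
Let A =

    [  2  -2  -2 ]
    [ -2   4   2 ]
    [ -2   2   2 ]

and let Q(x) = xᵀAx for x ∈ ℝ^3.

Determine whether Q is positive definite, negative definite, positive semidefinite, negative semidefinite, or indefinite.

positive semidefinite

Row-reducing A symmetrically gives the diagonal entries 2, 2, 0.
Counting signs: 2 positive, 1 zero.
Hence Q is positive semidefinite.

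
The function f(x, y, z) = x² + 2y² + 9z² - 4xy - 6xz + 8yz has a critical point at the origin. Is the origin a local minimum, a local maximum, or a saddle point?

saddle point

The Hessian at the origin is H = [[2, -4, -6], [-4, 4, 8], [-6, 8, 18]].
Applying the same elementary operations to the rows and columns of H produces a congruent diagonal matrix with entries 2, -4, 4.
That gives 2 positive, 1 negative pivots.
H is indefinite, so the origin is a saddle point.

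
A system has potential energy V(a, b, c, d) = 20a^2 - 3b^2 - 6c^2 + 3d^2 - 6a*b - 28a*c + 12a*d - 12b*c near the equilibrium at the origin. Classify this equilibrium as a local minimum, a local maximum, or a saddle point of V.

The Hessian at the origin is H = [[40, -6, -28, 12], [-6, -6, -12, 0], [-28, -12, -12, 0], [12, 0, 0, 6]].
Applying the same elementary operations to the rows and columns of H produces a congruent diagonal matrix with entries 40, -69/10, 148/23, 6/37.
Counting signs: 3 positive, 1 negative.
H is indefinite, so the origin is a saddle point.

saddle point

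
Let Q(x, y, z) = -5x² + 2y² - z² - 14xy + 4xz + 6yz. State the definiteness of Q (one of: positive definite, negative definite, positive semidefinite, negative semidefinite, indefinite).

Write A = [[-5, -7, 2], [-7, 2, 3], [2, 3, -1]].
Congruent diagonalization of A (simultaneous row and column reduction) yields pivots -5, 59/5, -12/59.
That gives 1 positive, 2 negative pivots.
Hence Q is indefinite.

indefinite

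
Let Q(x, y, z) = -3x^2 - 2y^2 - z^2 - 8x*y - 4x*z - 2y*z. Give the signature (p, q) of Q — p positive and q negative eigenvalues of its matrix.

The associated matrix is A = [[-3, -4, -2], [-4, -2, -1], [-2, -1, -1]].
Applying the same elementary operations to the rows and columns of A produces a congruent diagonal matrix with entries -3, 10/3, -1/2.
So there are 1 positive, 2 negative pivots.

(1, 2)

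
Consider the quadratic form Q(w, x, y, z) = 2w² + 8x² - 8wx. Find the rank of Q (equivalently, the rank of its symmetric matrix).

Write A = [[2, -4, 0, 0], [-4, 8, 0, 0], [0, 0, 0, 0], [0, 0, 0, 0]].
Symmetric row and column elimination reduces A to a congruent diagonal form with pivots 2, 0, 0, 0.
That gives 1 positive, 3 zero pivots.
The rank is the number of nonzero pivots: 1.

1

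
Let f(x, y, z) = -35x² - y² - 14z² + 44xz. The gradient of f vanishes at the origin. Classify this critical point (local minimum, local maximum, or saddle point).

The Hessian at the origin is H = [[-70, 0, 44], [0, -2, 0], [44, 0, -28]].
Congruent diagonalization of H (simultaneous row and column reduction) yields pivots -70, -2, -12/35.
So there are 3 negative pivots.
H is negative definite, so the origin is a strict local maximum.

local maximum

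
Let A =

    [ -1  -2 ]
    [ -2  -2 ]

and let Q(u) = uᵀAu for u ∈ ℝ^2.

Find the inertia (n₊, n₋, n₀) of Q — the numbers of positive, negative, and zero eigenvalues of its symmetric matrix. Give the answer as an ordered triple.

Symmetric row and column elimination reduces A to a congruent diagonal form with pivots -1, 2.
That gives 1 positive, 1 negative pivots.

(1, 1, 0)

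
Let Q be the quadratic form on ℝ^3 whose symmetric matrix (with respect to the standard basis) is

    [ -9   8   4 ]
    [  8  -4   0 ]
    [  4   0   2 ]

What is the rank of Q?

An LDLᵀ factorisation of A has diagonal entries -9, 28/9, -2/7.
So there are 1 positive, 2 negative pivots.
The rank is the number of nonzero pivots: 3.

3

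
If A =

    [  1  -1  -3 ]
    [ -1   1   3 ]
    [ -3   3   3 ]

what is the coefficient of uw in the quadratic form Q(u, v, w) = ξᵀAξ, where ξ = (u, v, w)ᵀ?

-6

The coefficient of uw is A[1,3] + A[3,1] = 2·(-3) = -6.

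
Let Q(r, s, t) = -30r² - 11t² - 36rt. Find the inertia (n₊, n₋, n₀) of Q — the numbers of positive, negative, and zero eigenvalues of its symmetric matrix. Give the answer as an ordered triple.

The associated matrix is A = [[-30, 0, -18], [0, 0, 0], [-18, 0, -11]].
Congruent diagonalization of A (simultaneous row and column reduction) yields pivots -30, 0, -1/5.
Counting signs: 2 negative, 1 zero.

(0, 2, 1)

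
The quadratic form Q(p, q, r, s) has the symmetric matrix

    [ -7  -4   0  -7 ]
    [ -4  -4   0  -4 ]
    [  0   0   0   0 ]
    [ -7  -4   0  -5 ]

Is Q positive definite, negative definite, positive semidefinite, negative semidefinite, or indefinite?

indefinite

Congruent diagonalization of A (simultaneous row and column reduction) yields pivots -7, -12/7, 0, 2.
So there are 1 positive, 2 negative, 1 zero pivots.
Hence Q is indefinite.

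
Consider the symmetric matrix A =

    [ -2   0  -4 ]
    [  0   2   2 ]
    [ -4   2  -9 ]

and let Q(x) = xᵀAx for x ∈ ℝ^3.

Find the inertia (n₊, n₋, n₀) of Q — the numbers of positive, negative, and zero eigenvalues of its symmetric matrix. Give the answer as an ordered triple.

Congruent diagonalization of A (simultaneous row and column reduction) yields pivots -2, 2, -3.
That gives 1 positive, 2 negative pivots.

(1, 2, 0)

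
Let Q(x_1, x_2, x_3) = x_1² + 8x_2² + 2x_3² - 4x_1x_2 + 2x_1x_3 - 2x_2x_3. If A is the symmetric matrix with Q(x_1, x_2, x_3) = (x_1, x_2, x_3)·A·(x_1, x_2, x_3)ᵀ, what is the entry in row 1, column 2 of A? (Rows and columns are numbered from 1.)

-2

The coefficient of x_1·x_2 in Q is -4. For a symmetric A this equals A[1,2] + A[2,1] = 2·A[1,2].
So A[1,2] = -4/2 = -2.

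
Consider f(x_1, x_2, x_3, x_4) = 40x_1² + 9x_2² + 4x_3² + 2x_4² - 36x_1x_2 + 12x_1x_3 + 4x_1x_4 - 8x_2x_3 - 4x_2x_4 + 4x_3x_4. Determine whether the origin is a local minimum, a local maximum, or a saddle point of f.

local minimum

The Hessian at the origin is H = [[80, -36, 12, 4], [-36, 18, -8, -4], [12, -8, 8, 4], [4, -4, 4, 4]].
Congruent diagonalization of H (simultaneous row and column reduction) yields pivots 80, 9/5, 22/9, 12/11.
That gives 4 positive pivots.
H is positive definite, so the origin is a strict local minimum.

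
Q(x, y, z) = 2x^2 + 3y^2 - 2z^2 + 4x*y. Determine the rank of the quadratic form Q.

The associated matrix is A = [[2, 2, 0], [2, 3, 0], [0, 0, -2]].
Row-reducing A symmetrically gives the diagonal entries 2, 1, -2.
That gives 2 positive, 1 negative pivots.
The rank is the number of nonzero pivots: 3.

3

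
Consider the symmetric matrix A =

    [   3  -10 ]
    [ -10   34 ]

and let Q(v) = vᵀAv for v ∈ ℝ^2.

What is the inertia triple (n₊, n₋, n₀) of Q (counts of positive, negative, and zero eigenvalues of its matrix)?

(2, 0, 0)

Applying the same elementary operations to the rows and columns of A produces a congruent diagonal matrix with entries 3, 2/3.
Counting signs: 2 positive.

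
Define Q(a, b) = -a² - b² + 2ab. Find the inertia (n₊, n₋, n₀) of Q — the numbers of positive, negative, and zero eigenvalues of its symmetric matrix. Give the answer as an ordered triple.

(0, 1, 1)

The associated matrix is A = [[-1, 1], [1, -1]].
Row-reducing A symmetrically gives the diagonal entries -1, 0.
So there are 1 negative, 1 zero pivots.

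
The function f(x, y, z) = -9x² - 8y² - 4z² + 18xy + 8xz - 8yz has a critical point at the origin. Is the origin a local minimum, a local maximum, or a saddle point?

The Hessian at the origin is H = [[-18, 18, 8], [18, -16, -8], [8, -8, -8]].
Symmetric row and column elimination reduces H to a congruent diagonal form with pivots -18, 2, -40/9.
So there are 1 positive, 2 negative pivots.
H is indefinite, so the origin is a saddle point.

saddle point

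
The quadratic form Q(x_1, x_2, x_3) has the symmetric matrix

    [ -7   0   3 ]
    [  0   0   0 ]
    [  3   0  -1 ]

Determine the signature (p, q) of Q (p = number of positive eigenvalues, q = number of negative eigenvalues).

Applying the same elementary operations to the rows and columns of A produces a congruent diagonal matrix with entries -7, 0, 2/7.
That gives 1 positive, 1 negative, 1 zero pivots.

(1, 1)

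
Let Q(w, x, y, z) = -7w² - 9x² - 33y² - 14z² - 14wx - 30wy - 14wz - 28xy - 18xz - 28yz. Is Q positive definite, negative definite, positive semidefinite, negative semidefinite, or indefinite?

The symmetric matrix is A = [[-7, -7, -15, -7], [-7, -9, -14, -9], [-15, -14, -33, -14], [-7, -9, -14, -14]].
Congruent diagonalization of A (simultaneous row and column reduction) yields pivots -7, -2, -5/14, -5.
Counting signs: 4 negative.
Hence Q is negative definite.

negative definite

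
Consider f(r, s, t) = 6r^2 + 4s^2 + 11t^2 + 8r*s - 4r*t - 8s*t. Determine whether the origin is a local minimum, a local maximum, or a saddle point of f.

local minimum

The Hessian at the origin is H = [[12, 8, -4], [8, 8, -8], [-4, -8, 22]].
Applying the same elementary operations to the rows and columns of H produces a congruent diagonal matrix with entries 12, 8/3, 10.
So there are 3 positive pivots.
H is positive definite, so the origin is a strict local minimum.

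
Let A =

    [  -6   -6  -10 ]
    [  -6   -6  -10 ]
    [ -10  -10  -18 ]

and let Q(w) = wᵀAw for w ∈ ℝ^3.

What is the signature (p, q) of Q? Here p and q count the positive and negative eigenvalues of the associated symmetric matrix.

Applying the same elementary operations to the rows and columns of A produces a congruent diagonal matrix with entries -6, 0, -4/3.
That gives 2 negative, 1 zero pivots.

(0, 2)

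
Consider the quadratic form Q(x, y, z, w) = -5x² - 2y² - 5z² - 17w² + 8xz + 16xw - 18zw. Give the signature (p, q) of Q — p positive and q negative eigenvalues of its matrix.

(0, 4)

The symmetric matrix is A = [[-5, 0, 4, 8], [0, -2, 0, 0], [4, 0, -5, -9], [8, 0, -9, -17]].
Symmetric row and column elimination reduces A to a congruent diagonal form with pivots -5, -2, -9/5, -4/9.
Counting signs: 4 negative.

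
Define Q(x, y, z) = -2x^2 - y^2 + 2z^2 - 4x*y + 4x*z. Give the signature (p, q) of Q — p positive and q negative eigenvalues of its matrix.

(1, 1)

The symmetric matrix is A = [[-2, -2, 2], [-2, -1, 0], [2, 0, 2]].
Congruent diagonalization of A (simultaneous row and column reduction) yields pivots -2, 1, 0.
So there are 1 positive, 1 negative, 1 zero pivots.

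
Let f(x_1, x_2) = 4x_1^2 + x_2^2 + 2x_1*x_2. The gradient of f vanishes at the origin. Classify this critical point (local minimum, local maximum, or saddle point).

The Hessian at the origin is H = [[8, 2], [2, 2]].
det H = 8·2 − (2)² = 12 > 0 and H[1,1] = 8 > 0, so H is positive definite.
Therefore the origin is a local minimum.

local minimum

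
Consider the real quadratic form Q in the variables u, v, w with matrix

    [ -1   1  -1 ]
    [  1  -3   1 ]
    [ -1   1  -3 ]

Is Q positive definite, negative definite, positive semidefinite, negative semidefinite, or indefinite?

negative definite

Symmetric row and column elimination reduces A to a congruent diagonal form with pivots -1, -2, -2.
So there are 3 negative pivots.
Hence Q is negative definite.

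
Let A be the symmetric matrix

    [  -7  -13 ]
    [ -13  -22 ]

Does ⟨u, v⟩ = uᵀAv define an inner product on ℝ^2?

no

For the 2×2 matrix [[-7, -13], [-13, -22]]: det = -7·-22 − (-13)² = -15, trace = -29.
det < 0 so the eigenvalues have opposite signs; the form is indefinite.
⟨·,·⟩ is an inner product exactly when A is positive definite.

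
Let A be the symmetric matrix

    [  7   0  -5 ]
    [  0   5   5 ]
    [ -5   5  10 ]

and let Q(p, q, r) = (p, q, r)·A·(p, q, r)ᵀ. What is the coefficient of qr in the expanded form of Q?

10

The coefficient of qr is A[2,3] + A[3,2] = 2·5 = 10.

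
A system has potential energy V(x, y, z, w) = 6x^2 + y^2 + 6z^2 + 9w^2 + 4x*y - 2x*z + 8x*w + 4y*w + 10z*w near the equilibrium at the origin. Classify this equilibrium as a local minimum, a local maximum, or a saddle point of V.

local minimum

The Hessian at the origin is H = [[12, 4, -2, 8], [4, 2, 0, 4], [-2, 0, 12, 10], [8, 4, 10, 18]].
Row-reducing H symmetrically gives the diagonal entries 12, 2/3, 11, 10/11.
That gives 4 positive pivots.
H is positive definite, so the origin is a strict local minimum.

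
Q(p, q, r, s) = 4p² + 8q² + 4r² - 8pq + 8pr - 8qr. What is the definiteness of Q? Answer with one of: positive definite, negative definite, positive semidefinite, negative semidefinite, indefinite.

The associated matrix is A = [[4, -4, 4, 0], [-4, 8, -4, 0], [4, -4, 4, 0], [0, 0, 0, 0]].
Congruent diagonalization of A (simultaneous row and column reduction) yields pivots 4, 4, 0, 0.
That gives 2 positive, 2 zero pivots.
Hence Q is positive semidefinite.

positive semidefinite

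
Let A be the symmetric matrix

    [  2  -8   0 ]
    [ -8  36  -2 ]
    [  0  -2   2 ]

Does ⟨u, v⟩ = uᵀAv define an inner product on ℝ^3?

yes

Symmetric row and column elimination reduces A to a congruent diagonal form with pivots 2, 4, 1.
Counting signs: 3 positive.
Hence Q is positive definite.
⟨·,·⟩ is an inner product exactly when A is positive definite.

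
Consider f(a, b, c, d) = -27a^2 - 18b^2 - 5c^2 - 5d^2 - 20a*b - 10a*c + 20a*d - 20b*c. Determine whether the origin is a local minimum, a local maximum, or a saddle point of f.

The Hessian at the origin is H = [[-54, -20, -10, 20], [-20, -36, -20, 0], [-10, -20, -10, 0], [20, 0, 0, -10]].
Row-reducing H symmetrically gives the diagonal entries -54, -772/27, 220/193, -10/11.
That gives 1 positive, 3 negative pivots.
H is indefinite, so the origin is a saddle point.

saddle point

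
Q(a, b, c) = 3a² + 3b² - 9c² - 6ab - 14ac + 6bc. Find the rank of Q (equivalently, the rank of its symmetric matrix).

The symmetric matrix is A = [[3, -3, -7], [-3, 3, 3], [-7, 3, -9]].
Row reduction of A gives 3 nonzero rows, so rank A = 3.

3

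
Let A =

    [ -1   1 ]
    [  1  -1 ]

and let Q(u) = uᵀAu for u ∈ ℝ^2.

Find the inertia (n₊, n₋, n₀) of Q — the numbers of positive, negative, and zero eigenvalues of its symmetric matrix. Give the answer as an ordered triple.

(0, 1, 1)

Symmetric row and column elimination reduces A to a congruent diagonal form with pivots -1, 0.
That gives 1 negative, 1 zero pivots.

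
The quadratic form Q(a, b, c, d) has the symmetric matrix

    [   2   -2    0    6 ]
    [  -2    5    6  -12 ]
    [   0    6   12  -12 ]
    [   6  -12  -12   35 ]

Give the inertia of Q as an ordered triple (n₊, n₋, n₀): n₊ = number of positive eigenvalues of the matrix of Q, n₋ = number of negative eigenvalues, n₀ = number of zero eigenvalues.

Applying the same elementary operations to the rows and columns of A produces a congruent diagonal matrix with entries 2, 3, 0, 5.
So there are 3 positive, 1 zero pivots.

(3, 0, 1)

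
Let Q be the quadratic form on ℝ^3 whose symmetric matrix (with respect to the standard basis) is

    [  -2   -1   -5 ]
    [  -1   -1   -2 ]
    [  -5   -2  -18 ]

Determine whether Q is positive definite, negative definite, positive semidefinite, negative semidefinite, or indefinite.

negative definite

Leading principal minors: Δ_1 = -2, Δ_2 = 1, Δ_3 = -5.
The signs alternate starting with Δ_1 < 0, so by Sylvester's criterion Q is negative definite.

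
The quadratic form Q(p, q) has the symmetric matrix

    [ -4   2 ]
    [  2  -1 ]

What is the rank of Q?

Congruent diagonalization of A (simultaneous row and column reduction) yields pivots -4, 0.
That gives 1 negative, 1 zero pivots.
The rank is the number of nonzero pivots: 1.

1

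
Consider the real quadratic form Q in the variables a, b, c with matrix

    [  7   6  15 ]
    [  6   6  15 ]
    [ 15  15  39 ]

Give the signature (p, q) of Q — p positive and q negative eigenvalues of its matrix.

(3, 0)

Symmetric row and column elimination reduces A to a congruent diagonal form with pivots 7, 6/7, 3/2.
So there are 3 positive pivots.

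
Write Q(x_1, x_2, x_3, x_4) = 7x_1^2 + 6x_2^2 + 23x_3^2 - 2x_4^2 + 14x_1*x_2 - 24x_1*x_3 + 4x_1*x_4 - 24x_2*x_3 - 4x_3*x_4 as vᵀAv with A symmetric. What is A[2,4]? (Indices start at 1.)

The coefficient of x_2·x_4 in Q is 0. For a symmetric A this equals A[2,4] + A[4,2] = 2·A[2,4].
So A[2,4] = 0/2 = 0.

0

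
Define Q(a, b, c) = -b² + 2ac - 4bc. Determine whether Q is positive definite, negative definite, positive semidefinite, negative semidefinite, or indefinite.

The symmetric matrix is A = [[0, 0, 1], [0, -1, -2], [1, -2, 0]].
A is congruent to a diagonal matrix with 1 positive, 2 negative and 0 zero entries, so Q is indefinite.

indefinite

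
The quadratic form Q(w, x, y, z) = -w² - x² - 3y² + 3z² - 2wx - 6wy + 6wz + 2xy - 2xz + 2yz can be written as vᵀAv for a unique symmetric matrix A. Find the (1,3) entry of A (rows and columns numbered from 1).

-3

The coefficient of w·y in Q is -6. For a symmetric A this equals A[1,3] + A[3,1] = 2·A[1,3].
So A[1,3] = -6/2 = -3.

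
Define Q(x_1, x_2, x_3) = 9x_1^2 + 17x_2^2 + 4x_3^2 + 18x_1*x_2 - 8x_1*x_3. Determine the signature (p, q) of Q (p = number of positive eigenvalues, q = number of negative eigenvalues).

The symmetric matrix is A = [[9, 9, -4], [9, 17, 0], [-4, 0, 4]].
Symmetric row and column elimination reduces A to a congruent diagonal form with pivots 9, 8, 2/9.
Counting signs: 3 positive.

(3, 0)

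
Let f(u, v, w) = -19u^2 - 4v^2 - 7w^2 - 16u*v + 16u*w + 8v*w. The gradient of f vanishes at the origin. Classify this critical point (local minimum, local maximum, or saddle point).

The Hessian at the origin is H = [[-38, -16, 16], [-16, -8, 8], [16, 8, -14]].
Symmetric row and column elimination reduces H to a congruent diagonal form with pivots -38, -24/19, -6.
So there are 3 negative pivots.
H is negative definite, so the origin is a strict local maximum.

local maximum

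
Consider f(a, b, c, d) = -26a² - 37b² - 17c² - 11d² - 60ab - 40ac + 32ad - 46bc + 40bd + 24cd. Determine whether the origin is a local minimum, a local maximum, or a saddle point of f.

local maximum

The Hessian at the origin is H = [[-52, -60, -40, 32], [-60, -74, -46, 40], [-40, -46, -34, 24], [32, 40, 24, -22]].
An LDLᵀ factorisation of H has diagonal entries -52, -62/13, -100/31, -6/25.
So there are 4 negative pivots.
H is negative definite, so the origin is a strict local maximum.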